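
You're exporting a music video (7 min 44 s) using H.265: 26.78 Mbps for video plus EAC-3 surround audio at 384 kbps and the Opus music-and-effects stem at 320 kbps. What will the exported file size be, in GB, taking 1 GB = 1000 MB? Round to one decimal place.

1.6 GB

7 min 44 s = 464 s
Audio total: 384 + 320 = 704 kbps = 0.704 Mbps.
Total bitrate: 26.78 + 0.704 = 27.484 Mbps.
Stream data: 27.484 Mbps × 464 s = 12752.6 Mb.
12,753 Mb ÷ 8 = 1,594 MB → 1.594 GB.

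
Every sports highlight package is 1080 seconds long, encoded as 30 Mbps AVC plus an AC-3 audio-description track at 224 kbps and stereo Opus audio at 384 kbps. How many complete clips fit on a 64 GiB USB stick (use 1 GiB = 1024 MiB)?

16

Audio total: 224 + 384 = 608 kbps = 0.608 Mbps.
Total bitrate: 30.608 Mbps.
Per item: 30.608 Mbps × 1080 s = 33,057 Mb = 4,132 MB.
Capacity: 64 GiB = 549,756 Mb; 16.63 items → 16 complete.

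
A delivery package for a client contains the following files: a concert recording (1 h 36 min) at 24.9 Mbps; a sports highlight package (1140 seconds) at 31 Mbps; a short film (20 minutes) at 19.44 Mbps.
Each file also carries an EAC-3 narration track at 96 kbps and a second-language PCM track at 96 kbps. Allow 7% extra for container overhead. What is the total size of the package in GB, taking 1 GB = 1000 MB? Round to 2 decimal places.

27.24 GB

Audio total: 96 + 96 = 192 kbps = 0.192 Mbps.
concert recording: 25.092 Mbps × 5760 s × 1.07 = 154647.0 Mb
sports highlight package: 31.192 Mbps × 1140 s × 1.07 = 38048.0 Mb
short film: 19.632 Mbps × 1200 s × 1.07 = 25207.5 Mb
Total: 217902.5 Mb = 27237.8 MB.
= 27.24 GB.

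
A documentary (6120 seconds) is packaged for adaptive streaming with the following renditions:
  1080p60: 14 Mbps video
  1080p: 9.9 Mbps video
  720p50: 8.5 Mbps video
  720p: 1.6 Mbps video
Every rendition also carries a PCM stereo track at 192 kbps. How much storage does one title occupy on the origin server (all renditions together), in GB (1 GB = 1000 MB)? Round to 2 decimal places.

26.60 GB

Audio: 192 kbps = 0.192 Mbps.
Sum of rendition bitrates: (14+0.192) + (9.9+0.192) + (8.5+0.192) + (1.6+0.192) = 34.768 Mbps.
× 6120 s = 212,780 Mb = 26,598 MB = 26.60 GB.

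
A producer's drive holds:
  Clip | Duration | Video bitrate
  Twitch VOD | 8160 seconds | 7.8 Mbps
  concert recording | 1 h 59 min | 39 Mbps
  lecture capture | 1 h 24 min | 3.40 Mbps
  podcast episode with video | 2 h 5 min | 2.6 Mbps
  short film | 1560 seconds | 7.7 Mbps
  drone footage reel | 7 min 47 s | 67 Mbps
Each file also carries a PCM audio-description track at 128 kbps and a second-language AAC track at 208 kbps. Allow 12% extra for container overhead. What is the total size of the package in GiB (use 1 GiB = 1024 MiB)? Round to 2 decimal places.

56.34 GiB

Audio total: 128 + 208 = 336 kbps = 0.336 Mbps.
Twitch VOD: 8.136 Mbps × 8160 s × 1.12 = 74356.5 Mb
concert recording: 39.336 Mbps × 7140 s × 1.12 = 314562.1 Mb
lecture capture: 3.736 Mbps × 5040 s × 1.12 = 21089.0 Mb
podcast episode with video: 2.936 Mbps × 7500 s × 1.12 = 24662.4 Mb
short film: 8.036 Mbps × 1560 s × 1.12 = 14040.5 Mb
drone footage reel: 67.336 Mbps × 467 s × 1.12 = 35219.4 Mb
Total: 483929.9 Mb = 60491.2 MB.
= 56.34 GiB.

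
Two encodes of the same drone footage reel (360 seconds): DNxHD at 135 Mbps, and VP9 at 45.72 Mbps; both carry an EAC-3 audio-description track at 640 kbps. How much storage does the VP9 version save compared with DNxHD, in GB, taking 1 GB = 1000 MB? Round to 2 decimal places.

4.02 GB

Audio: 640 kbps = 0.640 Mbps.
DNxHD: 135.640 Mbps × 360 s = 48830.4 Mb = 6.104 GB.
VP9: 46.360 Mbps × 360 s = 16689.6 Mb = 2.086 GB.
Saving: 6.104 − 2.086 = 4.018 GB.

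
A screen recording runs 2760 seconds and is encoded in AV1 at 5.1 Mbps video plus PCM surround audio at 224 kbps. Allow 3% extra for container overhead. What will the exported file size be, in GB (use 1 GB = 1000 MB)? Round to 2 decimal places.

Audio: 224 kbps = 0.224 Mbps.
Total bitrate: 5.1 + 0.224 = 5.324 Mbps.
Stream data: 5.324 Mbps × 2760 s = 14694.2 Mb.
With 3% container overhead: ×1.03.
15,135 Mb ÷ 8 = 1,892 MB → 1.892 GB.

1.89 GB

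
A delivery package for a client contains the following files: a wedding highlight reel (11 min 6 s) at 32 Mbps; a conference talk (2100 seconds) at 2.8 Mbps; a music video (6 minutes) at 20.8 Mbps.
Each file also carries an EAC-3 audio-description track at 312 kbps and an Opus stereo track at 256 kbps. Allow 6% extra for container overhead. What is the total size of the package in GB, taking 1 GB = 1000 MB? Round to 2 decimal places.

4.83 GB

Audio total: 312 + 256 = 568 kbps = 0.568 Mbps.
wedding highlight reel: 32.568 Mbps × 666 s × 1.06 = 22991.7 Mb
conference talk: 3.368 Mbps × 2100 s × 1.06 = 7497.2 Mb
music video: 21.368 Mbps × 360 s × 1.06 = 8154.0 Mb
Total: 38642.9 Mb = 4830.4 MB.
= 4.830 GB.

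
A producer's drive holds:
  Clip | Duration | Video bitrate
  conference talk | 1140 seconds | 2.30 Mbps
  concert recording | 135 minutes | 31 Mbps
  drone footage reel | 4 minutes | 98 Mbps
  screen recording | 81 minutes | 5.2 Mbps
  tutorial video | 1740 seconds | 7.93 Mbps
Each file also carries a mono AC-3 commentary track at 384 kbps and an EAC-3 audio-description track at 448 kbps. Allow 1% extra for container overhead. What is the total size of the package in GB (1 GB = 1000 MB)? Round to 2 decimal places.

Audio total: 384 + 448 = 832 kbps = 0.832 Mbps.
conference talk: 3.132 Mbps × 1140 s × 1.01 = 3606.2 Mb
concert recording: 31.832 Mbps × 8100 s × 1.01 = 260417.6 Mb
drone footage reel: 98.832 Mbps × 240 s × 1.01 = 23956.9 Mb
screen recording: 6.032 Mbps × 4860 s × 1.01 = 29608.7 Mb
tutorial video: 8.762 Mbps × 1740 s × 1.01 = 15398.3 Mb
Total: 332987.7 Mb = 41623.5 MB.
= 41.62 GB.

41.62 GB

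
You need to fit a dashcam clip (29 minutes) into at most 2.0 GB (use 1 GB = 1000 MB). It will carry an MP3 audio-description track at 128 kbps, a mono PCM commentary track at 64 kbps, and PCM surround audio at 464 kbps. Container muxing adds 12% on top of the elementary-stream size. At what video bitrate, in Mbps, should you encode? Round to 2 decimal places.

7.55 Mbps

Budget: 2.0 GB = 16000.0 Mb.
Stream payload after overhead: 16000.0 / 1.12 = 14285.7 Mb.
29 min = 1740 s
Total bitrate budget: 14285.7 Mb / 1740 s = 8.210 Mbps.
Audio total: 128 + 64 + 464 = 656 kbps = 0.656 Mbps.
Video: 8.210 − 0.656 = 7.554 Mbps.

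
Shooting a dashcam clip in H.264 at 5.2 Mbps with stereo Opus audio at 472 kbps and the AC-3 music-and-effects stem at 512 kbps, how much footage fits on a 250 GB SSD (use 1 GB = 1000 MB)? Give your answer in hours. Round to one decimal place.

Audio total: 472 + 512 = 984 kbps = 0.984 Mbps.
Total bitrate: 5.2 + 0.984 = 6.184 Mbps.
Capacity: 250 GB = 2,000,000 Mb.
Recording time: 2,000,000 / 6.184 = 323,415 s ≈ 89.8 hours.

89.8 hours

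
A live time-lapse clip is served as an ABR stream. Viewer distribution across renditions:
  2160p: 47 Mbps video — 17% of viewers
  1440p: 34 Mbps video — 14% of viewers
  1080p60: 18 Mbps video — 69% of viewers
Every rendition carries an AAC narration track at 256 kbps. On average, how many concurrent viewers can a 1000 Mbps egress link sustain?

Audio: 256 kbps = 0.256 Mbps.
Average per-viewer bitrate: 0.17×47.256 + 0.14×34.256 + 0.69×18.256 = 25.426 Mbps.
1000 Mbps = 1,000 Mbps; 1,000 / 25.426 = 39.33 → 39.

39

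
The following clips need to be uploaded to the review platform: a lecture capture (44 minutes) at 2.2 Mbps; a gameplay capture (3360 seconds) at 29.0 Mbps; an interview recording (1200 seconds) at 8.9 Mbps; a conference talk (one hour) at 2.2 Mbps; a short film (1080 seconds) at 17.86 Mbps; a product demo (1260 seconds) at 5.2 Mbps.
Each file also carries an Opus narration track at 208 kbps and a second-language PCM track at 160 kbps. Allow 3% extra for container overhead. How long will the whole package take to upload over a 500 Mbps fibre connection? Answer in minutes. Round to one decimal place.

Audio total: 208 + 160 = 368 kbps = 0.368 Mbps.
lecture capture: 2.568 Mbps × 2640 s × 1.03 = 6982.9 Mb
gameplay capture: 29.368 Mbps × 3360 s × 1.03 = 101636.8 Mb
interview recording: 9.268 Mbps × 1200 s × 1.03 = 11455.2 Mb
conference talk: 2.568 Mbps × 3600 s × 1.03 = 9522.1 Mb
short film: 18.228 Mbps × 1080 s × 1.03 = 20276.8 Mb
product demo: 5.568 Mbps × 1260 s × 1.03 = 7226.2 Mb
Total: 157100.0 Mb = 19637.5 MB.
At 500 Mbps: 157100.0 / 500 = 314 s ≈ 5.24 minutes.

5.2 minutes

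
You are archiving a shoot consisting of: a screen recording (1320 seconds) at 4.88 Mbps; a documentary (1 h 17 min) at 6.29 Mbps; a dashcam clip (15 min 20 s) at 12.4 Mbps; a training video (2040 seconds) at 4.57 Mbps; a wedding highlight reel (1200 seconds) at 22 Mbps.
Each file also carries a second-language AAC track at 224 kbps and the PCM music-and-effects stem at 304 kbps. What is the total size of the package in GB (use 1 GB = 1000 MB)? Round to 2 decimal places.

11.00 GB

Audio total: 224 + 304 = 528 kbps = 0.528 Mbps.
screen recording: 5.408 Mbps × 1320 s = 7138.6 Mb
documentary: 6.818 Mbps × 4620 s = 31499.2 Mb
dashcam clip: 12.928 Mbps × 920 s = 11893.8 Mb
training video: 5.098 Mbps × 2040 s = 10399.9 Mb
wedding highlight reel: 22.528 Mbps × 1200 s = 27033.6 Mb
Total: 87965.0 Mb = 10995.6 MB.
= 11.00 GB.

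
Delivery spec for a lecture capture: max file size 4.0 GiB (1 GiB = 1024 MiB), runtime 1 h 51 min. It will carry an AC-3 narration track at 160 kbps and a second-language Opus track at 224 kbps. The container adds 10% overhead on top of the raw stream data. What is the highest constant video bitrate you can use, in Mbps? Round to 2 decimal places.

4.31 Mbps

Budget: 4.0 GiB = 34359.7 Mb.
Stream payload after overhead: 34359.7 / 1.10 = 31236.1 Mb.
1 h 51 min = 111 min = 6660 s
Total bitrate budget: 31236.1 Mb / 6660 s = 4.690 Mbps.
Audio total: 160 + 224 = 384 kbps = 0.384 Mbps.
Video: 4.690 − 0.384 = 4.306 Mbps.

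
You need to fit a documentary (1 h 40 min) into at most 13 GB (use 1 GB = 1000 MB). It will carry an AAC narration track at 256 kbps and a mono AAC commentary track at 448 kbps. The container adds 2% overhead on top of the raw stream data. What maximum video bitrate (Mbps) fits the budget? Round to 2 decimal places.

Budget: 13 GB = 104000.0 Mb.
Stream payload after overhead: 104000.0 / 1.02 = 101960.8 Mb.
1 h 40 min = 100 min = 6000 s
Total bitrate budget: 101960.8 Mb / 6000 s = 16.993 Mbps.
Audio total: 256 + 448 = 704 kbps = 0.704 Mbps.
Video: 16.993 − 0.704 = 16.289 Mbps.

16.29 Mbps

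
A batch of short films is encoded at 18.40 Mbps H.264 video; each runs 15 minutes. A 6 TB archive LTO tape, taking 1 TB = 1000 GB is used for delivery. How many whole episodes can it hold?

15 min = 900 s
Per item: 18.400 Mbps × 900 s = 16,560 Mb = 2,070 MB.
Capacity: 6 TB = 48,000,000 Mb; 2898.55 items → 2898 complete.

2898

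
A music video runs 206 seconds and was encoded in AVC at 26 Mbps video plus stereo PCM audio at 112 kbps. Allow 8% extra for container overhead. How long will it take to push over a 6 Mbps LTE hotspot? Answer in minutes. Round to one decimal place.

Audio: 112 kbps = 0.112 Mbps.
Total bitrate: 26.112 Mbps.
File: 26.112 Mbps × 206 s = 5379.1 Mb.
With 8% container overhead: ×1.08. → 5809.4 Mb.
At 6 Mbps: 5809.4 / 6 = 968.2 s ≈ 16.1 minutes.

16.1 minutes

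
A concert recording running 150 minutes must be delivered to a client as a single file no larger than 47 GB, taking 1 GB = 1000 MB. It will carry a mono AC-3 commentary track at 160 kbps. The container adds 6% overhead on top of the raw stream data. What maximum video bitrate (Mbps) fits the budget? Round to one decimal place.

39.3 Mbps

Budget: 47 GB = 376000.0 Mb.
Stream payload after overhead: 376000.0 / 1.06 = 354717.0 Mb.
150 min = 9000 s
Total bitrate budget: 354717.0 Mb / 9000 s = 39.413 Mbps.
Audio: 160 kbps = 0.160 Mbps.
Video: 39.413 − 0.160 = 39.253 Mbps.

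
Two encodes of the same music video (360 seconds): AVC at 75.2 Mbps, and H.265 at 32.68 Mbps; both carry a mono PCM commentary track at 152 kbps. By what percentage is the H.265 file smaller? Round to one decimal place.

Audio: 152 kbps = 0.152 Mbps.
AVC: 75.352 Mbps × 360 s = 27126.7 Mb = 3.158 GiB.
H.265: 32.832 Mbps × 360 s = 11819.5 Mb = 1.376 GiB.
Reduction: (1 − 1.376/3.158) × 100 = 56.43%.

56.4%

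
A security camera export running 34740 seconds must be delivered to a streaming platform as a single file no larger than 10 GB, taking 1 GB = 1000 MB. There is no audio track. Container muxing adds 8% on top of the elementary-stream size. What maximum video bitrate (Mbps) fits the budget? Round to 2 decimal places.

2.13 Mbps

Budget: 10 GB = 80000.0 Mb.
Stream payload after overhead: 80000.0 / 1.08 = 74074.1 Mb.
Total bitrate budget: 74074.1 Mb / 34740 s = 2.132 Mbps.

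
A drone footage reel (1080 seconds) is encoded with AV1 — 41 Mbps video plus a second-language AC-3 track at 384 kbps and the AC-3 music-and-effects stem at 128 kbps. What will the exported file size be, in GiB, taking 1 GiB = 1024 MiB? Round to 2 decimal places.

Audio total: 384 + 128 = 512 kbps = 0.512 Mbps.
Total bitrate: 41 + 0.512 = 41.512 Mbps.
Stream data: 41.512 Mbps × 1080 s = 44833.0 Mb.
44,833 Mb = 5,604,120,000 bytes ÷ 1,073,741,824 = 5.219 GiB.

5.22 GiB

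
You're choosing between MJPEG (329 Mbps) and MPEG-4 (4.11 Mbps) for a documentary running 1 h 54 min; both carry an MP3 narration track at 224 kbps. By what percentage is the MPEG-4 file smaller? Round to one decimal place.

98.7%

1 h 54 min = 114 min = 6840 s
Audio: 224 kbps = 0.224 Mbps.
MJPEG: 329.224 Mbps × 6840 s = 2251892.2 Mb = 262.155 GiB.
MPEG-4: 4.334 Mbps × 6840 s = 29644.6 Mb = 3.451 GiB.
Reduction: (1 − 3.451/262.155) × 100 = 98.68%.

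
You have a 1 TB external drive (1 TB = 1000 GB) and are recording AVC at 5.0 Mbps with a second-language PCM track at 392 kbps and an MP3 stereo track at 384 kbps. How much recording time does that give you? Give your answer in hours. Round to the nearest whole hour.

385 hours

Audio total: 392 + 384 = 776 kbps = 0.776 Mbps.
Total bitrate: 5.0 + 0.776 = 5.776 Mbps.
Capacity: 1 TB = 8,000,000 Mb.
Recording time: 8,000,000 / 5.776 = 1,385,042 s ≈ 385 hours.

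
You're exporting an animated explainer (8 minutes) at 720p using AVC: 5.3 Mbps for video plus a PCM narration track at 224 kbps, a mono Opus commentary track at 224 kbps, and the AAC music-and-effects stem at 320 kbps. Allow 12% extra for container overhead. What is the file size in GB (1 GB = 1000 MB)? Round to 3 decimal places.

0.408 GB

8 min = 480 s
Audio total: 224 + 224 + 320 = 768 kbps = 0.768 Mbps.
Total bitrate: 5.3 + 0.768 = 6.068 Mbps.
Stream data: 6.068 Mbps × 480 s = 2912.6 Mb.
With 12% container overhead: ×1.12.
3,262 Mb ÷ 8 = 407.8 MB → 0.4078 GB.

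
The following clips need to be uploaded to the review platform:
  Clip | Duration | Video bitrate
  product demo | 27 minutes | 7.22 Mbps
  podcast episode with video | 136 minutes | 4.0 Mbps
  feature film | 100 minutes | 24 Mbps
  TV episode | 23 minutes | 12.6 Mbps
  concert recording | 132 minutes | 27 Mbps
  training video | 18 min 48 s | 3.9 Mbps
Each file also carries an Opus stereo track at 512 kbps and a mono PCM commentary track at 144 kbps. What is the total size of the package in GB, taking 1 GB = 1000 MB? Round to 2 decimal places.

55.14 GB

Audio total: 512 + 144 = 656 kbps = 0.656 Mbps.
product demo: 7.876 Mbps × 1620 s = 12759.1 Mb
podcast episode with video: 4.656 Mbps × 8160 s = 37993.0 Mb
feature film: 24.656 Mbps × 6000 s = 147936.0 Mb
TV episode: 13.256 Mbps × 1380 s = 18293.3 Mb
concert recording: 27.656 Mbps × 7920 s = 219035.5 Mb
training video: 4.556 Mbps × 1128 s = 5139.2 Mb
Total: 441156.0 Mb = 55144.5 MB.
= 55.14 GB.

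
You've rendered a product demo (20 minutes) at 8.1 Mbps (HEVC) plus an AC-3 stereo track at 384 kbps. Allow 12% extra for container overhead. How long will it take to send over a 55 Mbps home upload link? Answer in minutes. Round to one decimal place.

20 min = 1200 s
Audio: 384 kbps = 0.384 Mbps.
Total bitrate: 8.484 Mbps.
File: 8.484 Mbps × 1200 s = 10180.8 Mb.
With 12% container overhead: ×1.12. → 11402.5 Mb.
At 55 Mbps: 11402.5 / 55 = 207.3 s ≈ 3.46 minutes.

3.5 minutes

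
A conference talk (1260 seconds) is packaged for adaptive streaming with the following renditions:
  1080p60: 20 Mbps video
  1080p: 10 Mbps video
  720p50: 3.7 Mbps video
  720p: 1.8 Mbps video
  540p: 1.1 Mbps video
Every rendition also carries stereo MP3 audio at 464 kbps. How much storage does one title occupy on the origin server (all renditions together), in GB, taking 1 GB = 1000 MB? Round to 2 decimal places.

6.13 GB

Audio: 464 kbps = 0.464 Mbps.
Sum of rendition bitrates: (20+0.464) + (10+0.464) + (3.7+0.464) + (1.8+0.464) + (1.1+0.464) = 38.920 Mbps.
× 1260 s = 49,039 Mb = 6,130 MB = 6.130 GB.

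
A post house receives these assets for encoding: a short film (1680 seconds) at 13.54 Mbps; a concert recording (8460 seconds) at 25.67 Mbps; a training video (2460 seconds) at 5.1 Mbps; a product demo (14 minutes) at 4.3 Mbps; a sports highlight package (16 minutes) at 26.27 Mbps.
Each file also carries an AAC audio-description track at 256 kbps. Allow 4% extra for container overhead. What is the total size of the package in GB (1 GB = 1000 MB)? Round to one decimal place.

37.0 GB

Audio: 256 kbps = 0.256 Mbps.
short film: 13.796 Mbps × 1680 s × 1.04 = 24104.4 Mb
concert recording: 25.926 Mbps × 8460 s × 1.04 = 228107.3 Mb
training video: 5.356 Mbps × 2460 s × 1.04 = 13702.8 Mb
product demo: 4.556 Mbps × 840 s × 1.04 = 3980.1 Mb
sports highlight package: 26.526 Mbps × 960 s × 1.04 = 26483.6 Mb
Total: 296378.2 Mb = 37047.3 MB.
= 37.05 GB.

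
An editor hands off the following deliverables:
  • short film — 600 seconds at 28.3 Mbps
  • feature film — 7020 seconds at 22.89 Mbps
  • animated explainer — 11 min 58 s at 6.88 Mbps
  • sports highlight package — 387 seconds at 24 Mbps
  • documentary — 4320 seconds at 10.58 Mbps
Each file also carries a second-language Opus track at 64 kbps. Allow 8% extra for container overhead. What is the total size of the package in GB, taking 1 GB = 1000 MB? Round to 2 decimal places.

Audio: 64 kbps = 0.064 Mbps.
short film: 28.364 Mbps × 600 s × 1.08 = 18379.9 Mb
feature film: 22.954 Mbps × 7020 s × 1.08 = 174028.0 Mb
animated explainer: 6.944 Mbps × 718 s × 1.08 = 5384.7 Mb
sports highlight package: 24.064 Mbps × 387 s × 1.08 = 10057.8 Mb
documentary: 10.644 Mbps × 4320 s × 1.08 = 49660.6 Mb
Total: 257511.0 Mb = 32188.9 MB.
= 32.19 GB.

32.19 GB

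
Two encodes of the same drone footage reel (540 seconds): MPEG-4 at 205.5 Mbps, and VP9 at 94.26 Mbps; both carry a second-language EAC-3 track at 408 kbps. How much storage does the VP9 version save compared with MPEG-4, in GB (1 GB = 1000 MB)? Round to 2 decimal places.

7.51 GB

Audio: 408 kbps = 0.408 Mbps.
MPEG-4: 205.908 Mbps × 540 s = 111190.3 Mb = 13.899 GB.
VP9: 94.668 Mbps × 540 s = 51120.7 Mb = 6.390 GB.
Saving: 13.899 − 6.390 = 7.509 GB.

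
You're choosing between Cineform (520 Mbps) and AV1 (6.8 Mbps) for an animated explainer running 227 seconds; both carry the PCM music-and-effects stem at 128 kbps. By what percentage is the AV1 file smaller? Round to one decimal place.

98.7%

Audio: 128 kbps = 0.128 Mbps.
Cineform: 520.128 Mbps × 227 s = 118069.1 Mb = 13.745 GiB.
AV1: 6.928 Mbps × 227 s = 1572.7 Mb = 0.183 GiB.
Reduction: (1 − 0.183/13.745) × 100 = 98.67%.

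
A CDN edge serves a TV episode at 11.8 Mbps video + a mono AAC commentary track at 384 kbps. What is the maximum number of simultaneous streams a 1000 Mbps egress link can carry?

Audio: 384 kbps = 0.384 Mbps.
Per-viewer media rate: 12.184 Mbps.
1000 Mbps = 1,000 Mbps; 1,000 / 12.184 = 82.07 → 82 viewers.

82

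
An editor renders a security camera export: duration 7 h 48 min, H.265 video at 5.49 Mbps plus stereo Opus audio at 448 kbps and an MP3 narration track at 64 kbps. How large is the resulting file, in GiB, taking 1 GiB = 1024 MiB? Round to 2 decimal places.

7 h 48 min = 468 min = 28080 s
Audio total: 448 + 64 = 512 kbps = 0.512 Mbps.
Total bitrate: 5.49 + 0.512 = 6.002 Mbps.
Stream data: 6.002 Mbps × 28080 s = 168536.2 Mb.
168,536 Mb = 21,067,020,000 bytes ÷ 1,073,741,824 = 19.62 GiB.

19.62 GiB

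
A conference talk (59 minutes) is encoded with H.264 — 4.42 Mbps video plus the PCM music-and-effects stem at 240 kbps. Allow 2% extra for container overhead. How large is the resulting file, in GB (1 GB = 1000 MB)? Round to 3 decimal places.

59 min = 3540 s
Audio: 240 kbps = 0.240 Mbps.
Total bitrate: 4.42 + 0.240 = 4.660 Mbps.
Stream data: 4.660 Mbps × 3540 s = 16496.4 Mb.
With 2% container overhead: ×1.02.
16,826 Mb ÷ 8 = 2,103 MB → 2.103 GB.

2.103 GB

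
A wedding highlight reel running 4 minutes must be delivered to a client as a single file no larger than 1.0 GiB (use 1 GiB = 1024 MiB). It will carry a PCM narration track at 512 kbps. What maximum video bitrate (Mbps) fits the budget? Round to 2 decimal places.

35.28 Mbps

Budget: 1.0 GiB = 8589.9 Mb.
4 min = 240 s
Total bitrate budget: 8589.9 Mb / 240 s = 35.791 Mbps.
Audio: 512 kbps = 0.512 Mbps.
Video: 35.791 − 0.512 = 35.279 Mbps.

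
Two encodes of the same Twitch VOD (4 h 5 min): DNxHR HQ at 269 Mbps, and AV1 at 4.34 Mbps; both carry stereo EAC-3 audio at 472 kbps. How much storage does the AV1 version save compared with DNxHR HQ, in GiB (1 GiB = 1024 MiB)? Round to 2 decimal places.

452.91 GiB

4 h 5 min = 245 min = 14700 s
Audio: 472 kbps = 0.472 Mbps.
DNxHR HQ: 269.472 Mbps × 14700 s = 3961238.4 Mb = 461.149 GiB.
AV1: 4.812 Mbps × 14700 s = 70736.4 Mb = 8.235 GiB.
Saving: 461.149 − 8.235 = 452.914 GiB.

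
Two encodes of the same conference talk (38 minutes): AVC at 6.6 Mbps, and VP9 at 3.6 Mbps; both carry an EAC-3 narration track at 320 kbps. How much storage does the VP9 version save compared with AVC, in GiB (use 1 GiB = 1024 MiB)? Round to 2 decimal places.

38 min = 2280 s
Audio: 320 kbps = 0.320 Mbps.
AVC: 6.920 Mbps × 2280 s = 15777.6 Mb = 1.837 GiB.
VP9: 3.920 Mbps × 2280 s = 8937.6 Mb = 1.040 GiB.
Saving: 1.837 − 1.040 = 0.796 GiB.

0.80 GiB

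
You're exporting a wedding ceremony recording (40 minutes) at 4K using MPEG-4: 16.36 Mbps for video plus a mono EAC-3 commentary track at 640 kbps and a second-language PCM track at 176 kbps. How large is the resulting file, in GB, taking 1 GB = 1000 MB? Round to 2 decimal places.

40 min = 2400 s
Audio total: 640 + 176 = 816 kbps = 0.816 Mbps.
Total bitrate: 16.36 + 0.816 = 17.176 Mbps.
Stream data: 17.176 Mbps × 2400 s = 41222.4 Mb.
41,222 Mb ÷ 8 = 5,153 MB → 5.153 GB.

5.15 GB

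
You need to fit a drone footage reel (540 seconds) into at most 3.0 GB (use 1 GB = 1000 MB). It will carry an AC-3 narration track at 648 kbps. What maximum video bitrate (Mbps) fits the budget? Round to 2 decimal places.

Budget: 3.0 GB = 24000.0 Mb.
Total bitrate budget: 24000.0 Mb / 540 s = 44.444 Mbps.
Audio: 648 kbps = 0.648 Mbps.
Video: 44.444 − 0.648 = 43.796 Mbps.

43.80 Mbps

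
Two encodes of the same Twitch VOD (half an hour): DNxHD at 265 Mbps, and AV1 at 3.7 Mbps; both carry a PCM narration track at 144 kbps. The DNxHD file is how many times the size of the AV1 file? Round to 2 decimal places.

68.98

30 min = 1800 s
Audio: 144 kbps = 0.144 Mbps.
DNxHD: 265.144 Mbps × 1800 s = 477259.2 Mb = 59.657 GB.
AV1: 3.844 Mbps × 1800 s = 6919.2 Mb = 0.865 GB.
Ratio: 59.657 / 0.865 = 68.976.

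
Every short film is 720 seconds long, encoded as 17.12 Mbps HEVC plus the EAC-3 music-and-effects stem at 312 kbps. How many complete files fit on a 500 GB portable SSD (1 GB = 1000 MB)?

Audio: 312 kbps = 0.312 Mbps.
Total bitrate: 17.432 Mbps.
Per item: 17.432 Mbps × 720 s = 12,551 Mb = 1,569 MB.
Capacity: 500 GB = 4,000,000 Mb; 318.70 items → 318 complete.

318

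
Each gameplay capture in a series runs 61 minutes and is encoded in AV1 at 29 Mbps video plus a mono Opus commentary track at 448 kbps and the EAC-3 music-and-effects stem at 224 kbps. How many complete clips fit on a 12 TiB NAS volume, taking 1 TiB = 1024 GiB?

61 min = 3660 s
Audio total: 448 + 224 = 672 kbps = 0.672 Mbps.
Total bitrate: 29.672 Mbps.
Per item: 29.672 Mbps × 3660 s = 108,600 Mb = 13,575 MB.
Capacity: 12 TiB = 105,553,116 Mb; 971.95 items → 971 complete.

971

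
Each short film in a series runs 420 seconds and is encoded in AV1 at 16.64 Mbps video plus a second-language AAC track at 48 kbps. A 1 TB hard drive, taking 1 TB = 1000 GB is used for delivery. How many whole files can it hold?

Audio: 48 kbps = 0.048 Mbps.
Total bitrate: 16.688 Mbps.
Per item: 16.688 Mbps × 420 s = 7,009 Mb = 876.1 MB.
Capacity: 1 TB = 8,000,000 Mb; 1141.40 items → 1141 complete.

1141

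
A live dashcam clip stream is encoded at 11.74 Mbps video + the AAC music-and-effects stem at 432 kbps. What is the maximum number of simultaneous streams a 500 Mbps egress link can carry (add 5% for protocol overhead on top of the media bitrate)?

39

Audio: 432 kbps = 0.432 Mbps.
Per-viewer media rate: 12.172 Mbps.
On the wire with 5% overhead: 12.781 Mbps.
500 Mbps = 500.0 Mbps; 500.0 / 12.781 = 39.12 → 39 viewers.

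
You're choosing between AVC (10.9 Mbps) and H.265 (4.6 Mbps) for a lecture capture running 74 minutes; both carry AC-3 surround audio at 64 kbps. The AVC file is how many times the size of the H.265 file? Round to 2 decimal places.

2.35

74 min = 4440 s
Audio: 64 kbps = 0.064 Mbps.
AVC: 10.964 Mbps × 4440 s = 48680.2 Mb = 6.085 GB.
H.265: 4.664 Mbps × 4440 s = 20708.2 Mb = 2.589 GB.
Ratio: 6.085 / 2.589 = 2.351.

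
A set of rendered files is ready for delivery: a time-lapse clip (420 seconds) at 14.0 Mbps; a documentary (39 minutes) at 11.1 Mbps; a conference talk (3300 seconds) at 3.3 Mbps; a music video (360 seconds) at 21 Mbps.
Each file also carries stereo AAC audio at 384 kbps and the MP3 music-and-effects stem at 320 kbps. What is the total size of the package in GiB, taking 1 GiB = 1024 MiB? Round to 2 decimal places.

6.38 GiB

Audio total: 384 + 320 = 704 kbps = 0.704 Mbps.
time-lapse clip: 14.704 Mbps × 420 s = 6175.7 Mb
documentary: 11.804 Mbps × 2340 s = 27621.4 Mb
conference talk: 4.004 Mbps × 3300 s = 13213.2 Mb
music video: 21.704 Mbps × 360 s = 7813.4 Mb
Total: 54823.7 Mb = 6853.0 MB.
= 6.382 GiB.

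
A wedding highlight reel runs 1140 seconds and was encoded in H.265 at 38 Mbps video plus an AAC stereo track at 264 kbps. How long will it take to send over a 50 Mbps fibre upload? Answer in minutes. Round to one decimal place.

Audio: 264 kbps = 0.264 Mbps.
Total bitrate: 38.264 Mbps.
File: 38.264 Mbps × 1140 s = 43621.0 Mb.
At 50 Mbps: 43621.0 / 50 = 872.4 s ≈ 14.5 minutes.

14.5 minutes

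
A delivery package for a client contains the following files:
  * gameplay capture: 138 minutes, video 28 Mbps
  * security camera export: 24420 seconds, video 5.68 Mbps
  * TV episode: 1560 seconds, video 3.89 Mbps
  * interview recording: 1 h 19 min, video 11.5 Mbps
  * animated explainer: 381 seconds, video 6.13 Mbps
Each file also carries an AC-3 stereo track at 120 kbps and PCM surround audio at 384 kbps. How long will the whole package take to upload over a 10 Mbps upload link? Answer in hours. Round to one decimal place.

12.6 hours

Audio total: 120 + 384 = 504 kbps = 0.504 Mbps.
gameplay capture: 28.504 Mbps × 8280 s = 236013.1 Mb
security camera export: 6.184 Mbps × 24420 s = 151013.3 Mb
TV episode: 4.394 Mbps × 1560 s = 6854.6 Mb
interview recording: 12.004 Mbps × 4740 s = 56899.0 Mb
animated explainer: 6.634 Mbps × 381 s = 2527.6 Mb
Total: 453307.6 Mb = 56663.4 MB.
At 10 Mbps: 453307.6 / 10 = 45331 s ≈ 12.6 hours.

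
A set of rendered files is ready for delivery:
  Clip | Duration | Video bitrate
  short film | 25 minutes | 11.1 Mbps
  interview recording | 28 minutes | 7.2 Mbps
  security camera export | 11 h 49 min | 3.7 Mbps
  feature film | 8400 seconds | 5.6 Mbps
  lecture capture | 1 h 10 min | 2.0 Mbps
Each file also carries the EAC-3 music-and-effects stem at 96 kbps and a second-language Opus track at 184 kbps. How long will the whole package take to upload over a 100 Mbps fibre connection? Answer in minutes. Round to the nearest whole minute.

Audio total: 96 + 184 = 280 kbps = 0.280 Mbps.
short film: 11.380 Mbps × 1500 s = 17070.0 Mb
interview recording: 7.480 Mbps × 1680 s = 12566.4 Mb
security camera export: 3.980 Mbps × 42540 s = 169309.2 Mb
feature film: 5.880 Mbps × 8400 s = 49392.0 Mb
lecture capture: 2.280 Mbps × 4200 s = 9576.0 Mb
Total: 257913.6 Mb = 32239.2 MB.
At 100 Mbps: 257913.6 / 100 = 2579 s ≈ 43 minutes.

43 minutes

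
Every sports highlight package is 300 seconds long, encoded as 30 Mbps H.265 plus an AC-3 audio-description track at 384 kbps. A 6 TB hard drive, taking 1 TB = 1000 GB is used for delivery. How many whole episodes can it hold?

5265

Audio: 384 kbps = 0.384 Mbps.
Total bitrate: 30.384 Mbps.
Per item: 30.384 Mbps × 300 s = 9,115 Mb = 1,139 MB.
Capacity: 6 TB = 48,000,000 Mb; 5265.93 items → 5265 complete.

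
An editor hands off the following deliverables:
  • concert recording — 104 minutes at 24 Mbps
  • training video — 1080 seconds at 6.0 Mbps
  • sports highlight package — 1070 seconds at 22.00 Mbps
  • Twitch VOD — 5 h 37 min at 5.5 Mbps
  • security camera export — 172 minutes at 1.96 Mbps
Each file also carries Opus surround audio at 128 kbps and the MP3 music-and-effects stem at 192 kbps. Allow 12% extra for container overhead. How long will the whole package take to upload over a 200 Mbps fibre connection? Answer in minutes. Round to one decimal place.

30.2 minutes

Audio total: 128 + 192 = 320 kbps = 0.320 Mbps.
concert recording: 24.320 Mbps × 6240 s × 1.12 = 169967.6 Mb
training video: 6.320 Mbps × 1080 s × 1.12 = 7644.7 Mb
sports highlight package: 22.320 Mbps × 1070 s × 1.12 = 26748.3 Mb
Twitch VOD: 5.820 Mbps × 20220 s × 1.12 = 131802.0 Mb
security camera export: 2.280 Mbps × 10320 s × 1.12 = 26353.2 Mb
Total: 362515.8 Mb = 45314.5 MB.
At 200 Mbps: 362515.8 / 200 = 1813 s ≈ 30.2 minutes.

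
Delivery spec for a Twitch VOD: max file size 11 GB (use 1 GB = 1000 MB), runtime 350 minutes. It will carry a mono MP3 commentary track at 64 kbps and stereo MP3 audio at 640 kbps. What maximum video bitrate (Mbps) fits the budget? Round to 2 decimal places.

3.49 Mbps

Budget: 11 GB = 88000.0 Mb.
350 min = 21000 s
Total bitrate budget: 88000.0 Mb / 21000 s = 4.190 Mbps.
Audio total: 64 + 640 = 704 kbps = 0.704 Mbps.
Video: 4.190 − 0.704 = 3.486 Mbps.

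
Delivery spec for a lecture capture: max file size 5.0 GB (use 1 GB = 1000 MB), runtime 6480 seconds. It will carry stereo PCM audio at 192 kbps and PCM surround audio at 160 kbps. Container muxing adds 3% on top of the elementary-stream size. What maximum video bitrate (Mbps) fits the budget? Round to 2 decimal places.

Budget: 5.0 GB = 40000.0 Mb.
Stream payload after overhead: 40000.0 / 1.03 = 38835.0 Mb.
Total bitrate budget: 38835.0 Mb / 6480 s = 5.993 Mbps.
Audio total: 192 + 160 = 352 kbps = 0.352 Mbps.
Video: 5.993 − 0.352 = 5.641 Mbps.

5.64 Mbps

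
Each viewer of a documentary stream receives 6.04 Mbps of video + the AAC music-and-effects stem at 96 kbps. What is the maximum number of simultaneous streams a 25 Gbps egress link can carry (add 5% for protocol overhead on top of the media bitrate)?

3880

Audio: 96 kbps = 0.096 Mbps.
Per-viewer media rate: 6.136 Mbps.
On the wire with 5% overhead: 6.443 Mbps.
25 Gbps = 25,000 Mbps; 25,000 / 6.443 = 3880.30 → 3880 viewers.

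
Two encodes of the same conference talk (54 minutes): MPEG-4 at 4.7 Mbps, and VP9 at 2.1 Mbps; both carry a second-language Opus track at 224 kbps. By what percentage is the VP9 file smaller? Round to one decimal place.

54 min = 3240 s
Audio: 224 kbps = 0.224 Mbps.
MPEG-4: 4.924 Mbps × 3240 s = 15953.8 Mb = 1.857 GiB.
VP9: 2.324 Mbps × 3240 s = 7529.8 Mb = 0.877 GiB.
Reduction: (1 − 0.877/1.857) × 100 = 52.80%.

52.8%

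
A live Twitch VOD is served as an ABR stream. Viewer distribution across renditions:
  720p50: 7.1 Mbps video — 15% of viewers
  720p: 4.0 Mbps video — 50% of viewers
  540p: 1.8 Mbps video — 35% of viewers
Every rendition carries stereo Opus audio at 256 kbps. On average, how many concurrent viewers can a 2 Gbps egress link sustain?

506

Audio: 256 kbps = 0.256 Mbps.
Average per-viewer bitrate: 0.15×7.356 + 0.50×4.256 + 0.35×2.056 = 3.951 Mbps.
2 Gbps = 2,000 Mbps; 2,000 / 3.951 = 506.20 → 506.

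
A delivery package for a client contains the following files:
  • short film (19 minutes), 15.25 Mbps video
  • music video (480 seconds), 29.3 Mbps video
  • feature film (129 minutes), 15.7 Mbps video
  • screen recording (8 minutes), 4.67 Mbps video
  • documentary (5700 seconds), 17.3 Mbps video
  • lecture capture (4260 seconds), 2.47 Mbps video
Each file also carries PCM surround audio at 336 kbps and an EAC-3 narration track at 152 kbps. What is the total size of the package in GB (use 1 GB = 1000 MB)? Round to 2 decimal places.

Audio total: 336 + 152 = 488 kbps = 0.488 Mbps.
short film: 15.738 Mbps × 1140 s = 17941.3 Mb
music video: 29.788 Mbps × 480 s = 14298.2 Mb
feature film: 16.188 Mbps × 7740 s = 125295.1 Mb
screen recording: 5.158 Mbps × 480 s = 2475.8 Mb
documentary: 17.788 Mbps × 5700 s = 101391.6 Mb
lecture capture: 2.958 Mbps × 4260 s = 12601.1 Mb
Total: 274003.2 Mb = 34250.4 MB.
= 34.25 GB.

34.25 GB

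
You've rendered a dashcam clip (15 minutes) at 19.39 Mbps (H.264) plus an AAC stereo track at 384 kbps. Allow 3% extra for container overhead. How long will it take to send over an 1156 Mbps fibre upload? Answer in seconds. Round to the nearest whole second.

16 seconds

15 min = 900 s
Audio: 384 kbps = 0.384 Mbps.
Total bitrate: 19.774 Mbps.
File: 19.774 Mbps × 900 s = 17796.6 Mb.
With 3% container overhead: ×1.03. → 18330.5 Mb.
At 1156 Mbps: 18330.5 / 1156 = 15.9 s ≈ 15.9 seconds.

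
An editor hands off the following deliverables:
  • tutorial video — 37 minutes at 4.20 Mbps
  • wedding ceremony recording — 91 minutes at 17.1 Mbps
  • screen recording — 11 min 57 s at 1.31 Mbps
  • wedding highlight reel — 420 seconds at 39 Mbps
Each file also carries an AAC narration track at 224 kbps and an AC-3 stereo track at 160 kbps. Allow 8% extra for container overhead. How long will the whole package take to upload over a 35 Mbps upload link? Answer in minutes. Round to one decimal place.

Audio total: 224 + 160 = 384 kbps = 0.384 Mbps.
tutorial video: 4.584 Mbps × 2220 s × 1.08 = 10990.6 Mb
wedding ceremony recording: 17.484 Mbps × 5460 s × 1.08 = 103099.7 Mb
screen recording: 1.694 Mbps × 717 s × 1.08 = 1311.8 Mb
wedding highlight reel: 39.384 Mbps × 420 s × 1.08 = 17864.6 Mb
Total: 133266.6 Mb = 16658.3 MB.
At 35 Mbps: 133266.6 / 35 = 3808 s ≈ 63.5 minutes.

63.5 minutes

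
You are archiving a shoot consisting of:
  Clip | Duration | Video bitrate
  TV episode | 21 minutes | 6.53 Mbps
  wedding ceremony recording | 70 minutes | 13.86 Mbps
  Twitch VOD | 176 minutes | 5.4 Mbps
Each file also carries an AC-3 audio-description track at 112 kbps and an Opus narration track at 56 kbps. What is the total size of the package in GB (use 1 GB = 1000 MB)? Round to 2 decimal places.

Audio total: 112 + 56 = 168 kbps = 0.168 Mbps.
TV episode: 6.698 Mbps × 1260 s = 8439.5 Mb
wedding ceremony recording: 14.028 Mbps × 4200 s = 58917.6 Mb
Twitch VOD: 5.568 Mbps × 10560 s = 58798.1 Mb
Total: 126155.2 Mb = 15769.4 MB.
= 15.77 GB.

15.77 GB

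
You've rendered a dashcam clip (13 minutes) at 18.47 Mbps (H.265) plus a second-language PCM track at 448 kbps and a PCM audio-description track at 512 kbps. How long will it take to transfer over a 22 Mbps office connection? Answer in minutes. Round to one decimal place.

13 min = 780 s
Audio total: 448 + 512 = 960 kbps = 0.960 Mbps.
Total bitrate: 19.430 Mbps.
File: 19.430 Mbps × 780 s = 15155.4 Mb.
At 22 Mbps: 15155.4 / 22 = 688.9 s ≈ 11.5 minutes.

11.5 minutes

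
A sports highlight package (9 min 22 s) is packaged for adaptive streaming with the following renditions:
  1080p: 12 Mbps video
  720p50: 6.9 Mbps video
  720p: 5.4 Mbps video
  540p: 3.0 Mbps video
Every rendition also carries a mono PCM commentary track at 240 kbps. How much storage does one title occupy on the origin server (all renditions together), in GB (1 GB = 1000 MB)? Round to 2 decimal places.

9 min 22 s = 562 s
Audio: 240 kbps = 0.240 Mbps.
Sum of rendition bitrates: (12+0.240) + (6.9+0.240) + (5.4+0.240) + (3.0+0.240) = 28.260 Mbps.
× 562 s = 15,882 Mb = 1,985 MB = 1.985 GB.

1.99 GB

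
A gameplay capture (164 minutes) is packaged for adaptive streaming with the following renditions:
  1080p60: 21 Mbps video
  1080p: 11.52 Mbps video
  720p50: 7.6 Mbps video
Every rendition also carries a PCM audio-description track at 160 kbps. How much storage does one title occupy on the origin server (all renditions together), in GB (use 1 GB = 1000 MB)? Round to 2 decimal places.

164 min = 9840 s
Audio: 160 kbps = 0.160 Mbps.
Sum of rendition bitrates: (21+0.160) + (11.52+0.160) + (7.6+0.160) = 40.600 Mbps.
× 9840 s = 399,504 Mb = 49,938 MB = 49.94 GB.

49.94 GB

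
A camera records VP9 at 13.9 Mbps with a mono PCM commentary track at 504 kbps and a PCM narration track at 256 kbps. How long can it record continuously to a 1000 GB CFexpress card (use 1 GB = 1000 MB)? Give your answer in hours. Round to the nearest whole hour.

Audio total: 504 + 256 = 760 kbps = 0.760 Mbps.
Total bitrate: 13.9 + 0.760 = 14.660 Mbps.
Capacity: 1000 GB = 8,000,000 Mb.
Recording time: 8,000,000 / 14.660 = 545,703 s ≈ 152 hours.

152 hours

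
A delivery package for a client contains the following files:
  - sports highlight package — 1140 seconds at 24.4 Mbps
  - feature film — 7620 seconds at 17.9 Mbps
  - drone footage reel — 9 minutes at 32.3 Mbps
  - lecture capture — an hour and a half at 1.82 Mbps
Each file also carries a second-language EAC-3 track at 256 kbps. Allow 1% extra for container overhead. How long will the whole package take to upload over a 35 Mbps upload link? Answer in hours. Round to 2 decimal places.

1.57 hours

Audio: 256 kbps = 0.256 Mbps.
sports highlight package: 24.656 Mbps × 1140 s × 1.01 = 28388.9 Mb
feature film: 18.156 Mbps × 7620 s × 1.01 = 139732.2 Mb
drone footage reel: 32.556 Mbps × 540 s × 1.01 = 17756.0 Mb
lecture capture: 2.076 Mbps × 5400 s × 1.01 = 11322.5 Mb
Total: 197199.7 Mb = 24650.0 MB.
At 35 Mbps: 197199.7 / 35 = 5634 s ≈ 1.57 hours.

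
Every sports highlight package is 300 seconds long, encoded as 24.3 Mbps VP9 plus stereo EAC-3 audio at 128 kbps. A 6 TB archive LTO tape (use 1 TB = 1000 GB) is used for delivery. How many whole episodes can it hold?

Audio: 128 kbps = 0.128 Mbps.
Total bitrate: 24.428 Mbps.
Per item: 24.428 Mbps × 300 s = 7,328 Mb = 916.0 MB.
Capacity: 6 TB = 48,000,000 Mb; 6549.86 items → 6549 complete.

6549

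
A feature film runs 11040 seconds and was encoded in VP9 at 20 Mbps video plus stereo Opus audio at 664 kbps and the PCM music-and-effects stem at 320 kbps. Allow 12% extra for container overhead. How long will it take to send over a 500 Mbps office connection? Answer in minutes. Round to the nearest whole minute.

9 minutes

Audio total: 664 + 320 = 984 kbps = 0.984 Mbps.
Total bitrate: 20.984 Mbps.
File: 20.984 Mbps × 11040 s = 231663.4 Mb.
With 12% container overhead: ×1.12. → 259463.0 Mb.
At 500 Mbps: 259463.0 / 500 = 518.9 s ≈ 8.65 minutes.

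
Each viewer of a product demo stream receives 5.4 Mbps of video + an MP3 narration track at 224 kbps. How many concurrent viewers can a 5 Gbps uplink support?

Audio: 224 kbps = 0.224 Mbps.
Per-viewer media rate: 5.624 Mbps.
5 Gbps = 5,000 Mbps; 5,000 / 5.624 = 889.05 → 889 viewers.

889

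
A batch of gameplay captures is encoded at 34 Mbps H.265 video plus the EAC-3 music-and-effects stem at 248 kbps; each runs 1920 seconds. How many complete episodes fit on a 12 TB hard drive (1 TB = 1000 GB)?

1459

Audio: 248 kbps = 0.248 Mbps.
Total bitrate: 34.248 Mbps.
Per item: 34.248 Mbps × 1920 s = 65,756 Mb = 8,220 MB.
Capacity: 12 TB = 96,000,000 Mb; 1459.94 items → 1459 complete.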